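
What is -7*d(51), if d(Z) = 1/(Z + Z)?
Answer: -7/102 ≈ -0.068627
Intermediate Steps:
d(Z) = 1/(2*Z)
-7*d(51) = -7/(2*51) = -7*1/102 = -7/102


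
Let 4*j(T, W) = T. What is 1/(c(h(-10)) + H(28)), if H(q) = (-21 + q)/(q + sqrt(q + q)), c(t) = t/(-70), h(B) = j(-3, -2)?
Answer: 285320/74597 + 19600*sqrt(14)/74597 ≈ 4.8079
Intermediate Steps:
j(T, W) = T/4
h(B) = -3/4 (h(B) = (1/4)*(-3) = -3/4)
c(t) = -t/70 (c(t) = t*(-1/70) = -t/70)
H(q) = (-21 + q)/(q + sqrt(2)*sqrt(q)) (H(q) = (-21 + q)/(q + sqrt(2*q)) = (-21 + q)/(q + sqrt(2)*sqrt(q)))
1/(c(h(-10)) + H(28)) = 1/(-1/70*(-3/4) + (-21 + 28)/(28 + sqrt(2)*sqrt(28))) = 1/(3/280 + 7/(28 + sqrt(2)*(2*sqrt(7)))) = 1/(3/280 + 7/(28 + 2*sqrt(14)))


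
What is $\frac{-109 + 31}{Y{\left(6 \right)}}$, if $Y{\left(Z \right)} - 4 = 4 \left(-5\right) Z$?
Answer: $\frac{39}{58} \approx 0.67241$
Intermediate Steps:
$Y{\left(Z \right)} = 4 - 20 Z$ ($Y{\left(Z \right)} = 4 + 4 \left(-5\right) Z = 4 - 20 Z$)
$\frac{-109 + 31}{Y{\left(6 \right)}} = \frac{-109 + 31}{4 - 120} = - \frac{78}{4 - 120} = - \frac{78}{-116} = \left(-78\right) \left(- \frac{1}{116}\right) = \frac{39}{58}$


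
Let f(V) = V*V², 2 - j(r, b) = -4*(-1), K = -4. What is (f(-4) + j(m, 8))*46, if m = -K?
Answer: -3036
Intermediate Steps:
m = 4 (m = -1*(-4) = 4)
j(r, b) = -2 (j(r, b) = 2 - (-4)*(-1) = 2 - 1*4 = 2 - 4 = -2)
f(V) = V³
(f(-4) + j(m, 8))*46 = ((-4)³ - 2)*46 = (-64 - 2)*46 = -66*46 = -3036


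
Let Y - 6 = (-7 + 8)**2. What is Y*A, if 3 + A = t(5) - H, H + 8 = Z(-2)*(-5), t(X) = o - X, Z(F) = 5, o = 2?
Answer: 189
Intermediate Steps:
t(X) = 2 - X
H = -33 (H = -8 + 5*(-5) = -8 - 25 = -33)
Y = 7 (Y = 6 + (-7 + 8)**2 = 6 + 1**2 = 6 + 1 = 7)
A = 27 (A = -3 + ((2 - 1*5) - 1*(-33)) = -3 + ((2 - 5) + 33) = -3 + (-3 + 33) = -3 + 30 = 27)
Y*A = 7*27 = 189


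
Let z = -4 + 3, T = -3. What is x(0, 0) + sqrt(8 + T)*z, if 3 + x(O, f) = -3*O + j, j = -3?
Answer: -6 - sqrt(5) ≈ -8.2361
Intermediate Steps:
x(O, f) = -6 - 3*O (x(O, f) = -3 + (-3*O - 3) = -3 + (-3 - 3*O) = -6 - 3*O)
z = -1
x(0, 0) + sqrt(8 + T)*z = (-6 - 3*0) + sqrt(8 - 3)*(-1) = (-6 + 0) + sqrt(5)*(-1) = -6 - sqrt(5)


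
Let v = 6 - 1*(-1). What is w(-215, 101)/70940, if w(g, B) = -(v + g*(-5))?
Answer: -541/35470 ≈ -0.015252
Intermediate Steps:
v = 7 (v = 6 + 1 = 7)
w(g, B) = -7 + 5*g (w(g, B) = -(7 + g*(-5)) = -(7 - 5*g) = -7 + 5*g)
w(-215, 101)/70940 = (-7 + 5*(-215))/70940 = (-7 - 1075)*(1/70940) = -1082*1/70940 = -541/35470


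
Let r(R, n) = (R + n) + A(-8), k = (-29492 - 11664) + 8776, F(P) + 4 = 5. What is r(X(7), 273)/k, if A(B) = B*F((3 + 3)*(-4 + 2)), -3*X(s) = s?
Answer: -197/24285 ≈ -0.0081120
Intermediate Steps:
F(P) = 1 (F(P) = -4 + 5 = 1)
X(s) = -s/3
A(B) = B (A(B) = B*1 = B)
k = -32380 (k = -41156 + 8776 = -32380)
r(R, n) = -8 + R + n (r(R, n) = (R + n) - 8 = -8 + R + n)
r(X(7), 273)/k = (-8 - ⅓*7 + 273)/(-32380) = (-8 - 7/3 + 273)*(-1/32380) = (788/3)*(-1/32380) = -197/24285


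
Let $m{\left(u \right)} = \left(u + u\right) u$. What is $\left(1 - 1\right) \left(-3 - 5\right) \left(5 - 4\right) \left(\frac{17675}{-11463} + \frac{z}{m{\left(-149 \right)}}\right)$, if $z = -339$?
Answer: $0$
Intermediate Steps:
$m{\left(u \right)} = 2 u^{2}$ ($m{\left(u \right)} = 2 u u = 2 u^{2}$)
$\left(1 - 1\right) \left(-3 - 5\right) \left(5 - 4\right) \left(\frac{17675}{-11463} + \frac{z}{m{\left(-149 \right)}}\right) = \left(1 - 1\right) \left(-3 - 5\right) \left(5 - 4\right) \left(\frac{17675}{-11463} - \frac{339}{2 \left(-149\right)^{2}}\right) = 0 \left(-8\right) 1 \left(17675 \left(- \frac{1}{11463}\right) - \frac{339}{2 \cdot 22201}\right) = 0 \cdot 1 \left(- \frac{17675}{11463} - \frac{339}{44402}\right) = 0 \left(- \frac{17675}{11463} - \frac{339}{44402}\right) = 0 \left(- \frac{788691307}{508980126}\right) = 0$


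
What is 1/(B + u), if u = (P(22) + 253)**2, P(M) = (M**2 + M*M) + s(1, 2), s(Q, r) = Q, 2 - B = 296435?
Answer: 1/1196851 ≈ 8.3553e-7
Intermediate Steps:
B = -296433 (B = 2 - 1*296435 = 2 - 296435 = -296433)
P(M) = 1 + 2*M**2 (P(M) = (M**2 + M*M) + 1 = (M**2 + M**2) + 1 = 2*M**2 + 1 = 1 + 2*M**2)
u = 1493284 (u = ((1 + 2*22**2) + 253)**2 = ((1 + 2*484) + 253)**2 = ((1 + 968) + 253)**2 = (969 + 253)**2 = 1222**2 = 1493284)
1/(B + u) = 1/(-296433 + 1493284) = 1/1196851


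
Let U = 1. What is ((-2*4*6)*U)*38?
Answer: -1824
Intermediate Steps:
((-2*4*6)*U)*38 = ((-2*4*6)*1)*38 = (-8*6*1)*38 = -48*1*38 = -48*38 = -1824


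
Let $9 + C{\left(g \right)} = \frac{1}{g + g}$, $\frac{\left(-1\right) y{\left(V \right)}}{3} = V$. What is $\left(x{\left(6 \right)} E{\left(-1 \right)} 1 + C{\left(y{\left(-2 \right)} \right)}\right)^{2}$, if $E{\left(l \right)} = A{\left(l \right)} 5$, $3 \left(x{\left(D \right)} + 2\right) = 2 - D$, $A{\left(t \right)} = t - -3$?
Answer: $\frac{28561}{16} \approx 1785.1$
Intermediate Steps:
$A{\left(t \right)} = 3 + t$ ($A{\left(t \right)} = t + 3 = 3 + t$)
$x{\left(D \right)} = - \frac{4}{3} - \frac{D}{3}$ ($x{\left(D \right)} = -2 + \frac{2 - D}{3} = -2 - \left(- \frac{2}{3} + \frac{D}{3}\right) = - \frac{4}{3} - \frac{D}{3}$)
$y{\left(V \right)} = - 3 V$
$C{\left(g \right)} = -9 + \frac{1}{2 g}$ ($C{\left(g \right)} = -9 + \frac{1}{g + g} = -9 + \frac{1}{2 g}$)
$E{\left(l \right)} = 15 + 5 l$ ($E{\left(l \right)} = \left(3 + l\right) 5 = 15 + 5 l$)
$\left(x{\left(6 \right)} E{\left(-1 \right)} 1 + C{\left(y{\left(-2 \right)} \right)}\right)^{2} = \left(\left(- \frac{4}{3} - 2\right) \left(15 + 5 \left(-1\right)\right) 1 - \left(9 - \frac{1}{2 \left(\left(-3\right) \left(-2\right)\right)}\right)\right)^{2} = \left(\left(- \frac{4}{3} - 2\right) \left(15 - 5\right) 1 - \left(9 - \frac{1}{2 \cdot 6}\right)\right)^{2} = \left(\left(- \frac{10}{3}\right) 10 \cdot 1 + \left(-9 + \frac{1}{2} \cdot \frac{1}{6}\right)\right)^{2} = \left(\left(- \frac{100}{3}\right) 1 + \left(-9 + \frac{1}{12}\right)\right)^{2} = \left(- \frac{100}{3} - \frac{107}{12}\right)^{2} = \left(- \frac{169}{4}\right)^{2} = \frac{28561}{16}$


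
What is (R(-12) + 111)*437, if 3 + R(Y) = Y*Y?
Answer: 110124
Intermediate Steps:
R(Y) = -3 + Y² (R(Y) = -3 + Y*Y = -3 + Y²)
(R(-12) + 111)*437 = ((-3 + (-12)²) + 111)*437 = ((-3 + 144) + 111)*437 = (141 + 111)*437 = 252*437 = 110124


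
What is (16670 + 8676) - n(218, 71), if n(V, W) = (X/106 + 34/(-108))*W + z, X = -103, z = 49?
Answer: 36330718/1431 ≈ 25388.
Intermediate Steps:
n(V, W) = 49 - 1841*W/1431 (n(V, W) = (-103/106 + 34/(-108))*W + 49 = (-103*1/106 + 34*(-1/108))*W + 49 = (-103/106 - 17/54)*W + 49 = -1841*W/1431 + 49 = 49 - 1841*W/1431)
(16670 + 8676) - n(218, 71) = (16670 + 8676) - (49 - 1841/1431*71) = 25346 - (49 - 130711/1431) = 25346 - 1*(-60592/1431) = 25346 + 60592/1431 = 36330718/1431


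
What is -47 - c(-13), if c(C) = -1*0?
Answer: -47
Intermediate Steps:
c(C) = 0
-47 - c(-13) = -47 - 1*0 = -47 + 0 = -47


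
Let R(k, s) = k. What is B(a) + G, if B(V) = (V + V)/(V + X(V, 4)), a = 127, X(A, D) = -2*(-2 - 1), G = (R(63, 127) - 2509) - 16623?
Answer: -2535923/133 ≈ -19067.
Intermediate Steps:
G = -19069 (G = (63 - 2509) - 16623 = -2446 - 16623 = -19069)
X(A, D) = 6 (X(A, D) = -2*(-3) = 6)
B(V) = 2*V/(6 + V) (B(V) = (V + V)/(V + 6) = (2*V)/(6 + V) = 2*V/(6 + V))
B(a) + G = 2*127/(6 + 127) - 19069 = 2*127/133 - 19069 = 2*127*(1/133) - 19069 = 254/133 - 19069 = -2535923/133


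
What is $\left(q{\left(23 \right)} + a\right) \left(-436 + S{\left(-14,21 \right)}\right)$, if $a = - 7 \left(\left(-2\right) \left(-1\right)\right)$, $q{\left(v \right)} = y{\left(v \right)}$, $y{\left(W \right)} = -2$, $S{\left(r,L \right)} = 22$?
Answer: $6624$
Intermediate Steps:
$q{\left(v \right)} = -2$
$a = -14$ ($a = \left(-7\right) 2 = -14$)
$\left(q{\left(23 \right)} + a\right) \left(-436 + S{\left(-14,21 \right)}\right) = \left(-2 - 14\right) \left(-436 + 22\right) = \left(-16\right) \left(-414\right) = 6624$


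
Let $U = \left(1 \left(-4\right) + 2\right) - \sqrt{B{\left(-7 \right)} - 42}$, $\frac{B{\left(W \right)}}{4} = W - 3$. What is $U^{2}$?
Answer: $\left(2 + i \sqrt{82}\right)^{2} \approx -78.0 + 36.222 i$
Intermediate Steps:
$B{\left(W \right)} = -12 + 4 W$ ($B{\left(W \right)} = 4 \left(W - 3\right) = 4 \left(-3 + W\right) = -12 + 4 W$)
$U = -2 - i \sqrt{82}$ ($U = \left(1 \left(-4\right) + 2\right) - \sqrt{\left(-12 + 4 \left(-7\right)\right) - 42} = \left(-4 + 2\right) - \sqrt{\left(-12 - 28\right) - 42} = -2 - \sqrt{-40 - 42} = -2 - \sqrt{-82} = -2 - i \sqrt{82} \approx -2.0 - 9.0554 i$)
$U^{2} = \left(-2 - i \sqrt{82}\right)^{2}$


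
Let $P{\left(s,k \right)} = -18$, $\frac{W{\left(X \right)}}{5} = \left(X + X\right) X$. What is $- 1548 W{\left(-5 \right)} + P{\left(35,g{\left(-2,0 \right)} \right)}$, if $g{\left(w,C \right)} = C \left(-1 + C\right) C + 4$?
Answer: $-387018$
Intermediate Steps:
$W{\left(X \right)} = 10 X^{2}$ ($W{\left(X \right)} = 5 \left(X + X\right) X = 5 \cdot 2 X X = 5 \cdot 2 X^{2} = 10 X^{2}$)
$g{\left(w,C \right)} = 4 + C^{2} \left(-1 + C\right)$ ($g{\left(w,C \right)} = C^{2} \left(-1 + C\right) + 4 = 4 + C^{2} \left(-1 + C\right)$)
$- 1548 W{\left(-5 \right)} + P{\left(35,g{\left(-2,0 \right)} \right)} = - 1548 \cdot 10 \left(-5\right)^{2} - 18 = - 1548 \cdot 10 \cdot 25 - 18 = \left(-1548\right) 250 - 18 = -387000 - 18 = -387018$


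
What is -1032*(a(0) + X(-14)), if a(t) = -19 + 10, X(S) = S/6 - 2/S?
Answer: 80840/7 ≈ 11549.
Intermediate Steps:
X(S) = -2/S + S/6 (X(S) = S*(⅙) - 2/S = S/6 - 2/S = -2/S + S/6)
a(t) = -9
-1032*(a(0) + X(-14)) = -1032*(-9 + (-2/(-14) + (⅙)*(-14))) = -1032*(-9 + (-2*(-1/14) - 7/3)) = -1032*(-9 + (⅐ - 7/3)) = -1032*(-9 - 46/21) = -1032*(-235/21) = 80840/7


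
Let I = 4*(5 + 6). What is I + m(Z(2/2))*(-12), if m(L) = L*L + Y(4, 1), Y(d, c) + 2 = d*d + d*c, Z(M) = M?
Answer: -184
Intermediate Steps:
Y(d, c) = -2 + d² + c*d (Y(d, c) = -2 + (d*d + d*c) = -2 + (d² + c*d) = -2 + d² + c*d)
I = 44 (I = 4*11 = 44)
m(L) = 18 + L² (m(L) = L*L + (-2 + 4² + 1*4) = L² + (-2 + 16 + 4) = L² + 18 = 18 + L²)
I + m(Z(2/2))*(-12) = 44 + (18 + (2/2)²)*(-12) = 44 + (18 + (2*(½))²)*(-12) = 44 + (18 + 1²)*(-12) = 44 + (18 + 1)*(-12) = 44 + 19*(-12) = 44 - 228 = -184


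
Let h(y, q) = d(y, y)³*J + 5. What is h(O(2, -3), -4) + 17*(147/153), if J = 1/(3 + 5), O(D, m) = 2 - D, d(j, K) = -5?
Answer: 137/24 ≈ 5.7083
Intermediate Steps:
J = ⅛ (J = 1/8 = ⅛ ≈ 0.12500)
h(y, q) = -85/8 (h(y, q) = (-5)³*(⅛) + 5 = -125*⅛ + 5 = -125/8 + 5 = -85/8)
h(O(2, -3), -4) + 17*(147/153) = -85/8 + 17*(147/153) = -85/8 + 17*(147*(1/153)) = -85/8 + 17*(49/51) = -85/8 + 49/3 = 137/24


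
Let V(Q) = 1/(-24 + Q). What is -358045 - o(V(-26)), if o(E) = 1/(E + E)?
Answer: -358020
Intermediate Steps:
o(E) = 1/(2*E)
-358045 - o(V(-26)) = -358045 - 1/(2*(1/(-24 - 26))) = -358045 - 1/(2*(1/(-50))) = -358045 - 1/(2*(-1/50)) = -358045 - (-50)/2 = -358045 - 1*(-25) = -358045 + 25 = -358020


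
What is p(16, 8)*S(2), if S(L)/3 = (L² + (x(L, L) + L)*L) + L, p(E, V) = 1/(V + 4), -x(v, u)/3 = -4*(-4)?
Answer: -43/2 ≈ -21.500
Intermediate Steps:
x(v, u) = -48 (x(v, u) = -(-12)*(-4) = -3*16 = -48)
p(E, V) = 1/(4 + V)
S(L) = 3*L + 3*L² + 3*L*(-48 + L) (S(L) = 3*((L² + (-48 + L)*L) + L) = 3*((L² + L*(-48 + L)) + L) = 3*(L + L² + L*(-48 + L)) = 3*L + 3*L² + 3*L*(-48 + L))
p(16, 8)*S(2) = (3*2*(-47 + 2*2))/(4 + 8) = (3*2*(-47 + 4))/12 = (3*2*(-43))/12 = (1/12)*(-258) = -43/2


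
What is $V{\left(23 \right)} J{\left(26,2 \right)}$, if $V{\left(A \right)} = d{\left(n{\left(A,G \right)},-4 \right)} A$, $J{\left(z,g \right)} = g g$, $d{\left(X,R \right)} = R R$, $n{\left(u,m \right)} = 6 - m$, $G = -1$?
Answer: $1472$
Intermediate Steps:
$d{\left(X,R \right)} = R^{2}$
$J{\left(z,g \right)} = g^{2}$
$V{\left(A \right)} = 16 A$ ($V{\left(A \right)} = \left(-4\right)^{2} A = 16 A$)
$V{\left(23 \right)} J{\left(26,2 \right)} = 16 \cdot 23 \cdot 2^{2} = 368 \cdot 4 = 1472$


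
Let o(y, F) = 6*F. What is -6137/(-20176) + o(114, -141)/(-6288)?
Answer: 1159549/2643056 ≈ 0.43872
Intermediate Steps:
-6137/(-20176) + o(114, -141)/(-6288) = -6137/(-20176) + (6*(-141))/(-6288) = -6137*(-1/20176) - 846*(-1/6288) = 6137/20176 + 141/1048 = 1159549/2643056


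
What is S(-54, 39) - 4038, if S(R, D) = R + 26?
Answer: -4066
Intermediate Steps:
S(R, D) = 26 + R
S(-54, 39) - 4038 = (26 - 54) - 4038 = -28 - 4038 = -4066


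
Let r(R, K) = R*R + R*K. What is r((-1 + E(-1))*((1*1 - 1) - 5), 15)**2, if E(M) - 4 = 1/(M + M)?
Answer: 15625/16 ≈ 976.56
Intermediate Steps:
E(M) = 4 + 1/(2*M) (E(M) = 4 + 1/(M + M) = 4 + 1/(2*M))
r(R, K) = R**2 + K*R
r((-1 + E(-1))*((1*1 - 1) - 5), 15)**2 = (((-1 + (4 + (1/2)/(-1)))*((1*1 - 1) - 5))*(15 + (-1 + (4 + (1/2)/(-1)))*((1*1 - 1) - 5)))**2 = (((-1 + (4 + (1/2)*(-1)))*((1 - 1) - 5))*(15 + (-1 + (4 + (1/2)*(-1)))*((1 - 1) - 5)))**2 = (((-1 + (4 - 1/2))*(0 - 5))*(15 + (-1 + (4 - 1/2))*(0 - 5)))**2 = (((-1 + 7/2)*(-5))*(15 + (-1 + 7/2)*(-5)))**2 = (((5/2)*(-5))*(15 + (5/2)*(-5)))**2 = (-25*(15 - 25/2)/2)**2 = (-25/2*5/2)**2 = (-125/4)**2 = 15625/16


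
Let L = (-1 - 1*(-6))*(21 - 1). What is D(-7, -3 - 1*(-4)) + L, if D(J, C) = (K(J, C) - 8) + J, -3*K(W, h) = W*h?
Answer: 262/3 ≈ 87.333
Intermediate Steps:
K(W, h) = -W*h/3
D(J, C) = -8 + J - C*J/3 (D(J, C) = (-J*C/3 - 8) + J = (-C*J/3 - 8) + J = (-8 - C*J/3) + J = -8 + J - C*J/3)
L = 100 (L = (-1 + 6)*20 = 5*20 = 100)
D(-7, -3 - 1*(-4)) + L = (-8 - 7 - ⅓*(-3 - 1*(-4))*(-7)) + 100 = (-8 - 7 - ⅓*(-3 + 4)*(-7)) + 100 = (-8 - 7 - ⅓*1*(-7)) + 100 = (-8 - 7 + 7/3) + 100 = -38/3 + 100 = 262/3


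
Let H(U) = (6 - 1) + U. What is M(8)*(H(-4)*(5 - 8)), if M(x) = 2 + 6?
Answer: -24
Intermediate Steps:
H(U) = 5 + U
M(x) = 8
M(8)*(H(-4)*(5 - 8)) = 8*((5 - 4)*(5 - 8)) = 8*(1*(-3)) = 8*(-3) = -24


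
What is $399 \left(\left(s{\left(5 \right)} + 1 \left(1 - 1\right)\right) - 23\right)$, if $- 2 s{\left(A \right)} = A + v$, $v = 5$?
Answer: $-11172$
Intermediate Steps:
$s{\left(A \right)} = - \frac{5}{2} - \frac{A}{2}$ ($s{\left(A \right)} = - \frac{A + 5}{2} = - \frac{5 + A}{2} = - \frac{5}{2} - \frac{A}{2}$)
$399 \left(\left(s{\left(5 \right)} + 1 \left(1 - 1\right)\right) - 23\right) = 399 \left(\left(\left(- \frac{5}{2} - \frac{5}{2}\right) + 1 \left(1 - 1\right)\right) - 23\right) = 399 \left(\left(-5 + 1 \cdot 0\right) - 23\right) = 399 \left(\left(-5 + 0\right) - 23\right) = 399 \left(-5 - 23\right) = 399 \left(-28\right) = -11172$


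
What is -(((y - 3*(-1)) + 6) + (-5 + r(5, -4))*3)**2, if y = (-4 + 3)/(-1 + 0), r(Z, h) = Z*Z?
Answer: -4900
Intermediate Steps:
r(Z, h) = Z**2
y = 1 (y = -1/(-1) = -1*(-1) = 1)
-(((y - 3*(-1)) + 6) + (-5 + r(5, -4))*3)**2 = -(((1 - 3*(-1)) + 6) + (-5 + 5**2)*3)**2 = -(((1 + 3) + 6) + (-5 + 25)*3)**2 = -((4 + 6) + 20*3)**2 = -(10 + 60)**2 = -1*70**2 = -1*4900 = -4900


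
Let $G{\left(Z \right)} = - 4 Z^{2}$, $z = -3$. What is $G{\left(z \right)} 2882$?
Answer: $-103752$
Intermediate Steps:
$G{\left(z \right)} 2882 = - 4 \left(-3\right)^{2} \cdot 2882 = \left(-4\right) 9 \cdot 2882 = \left(-36\right) 2882 = -103752$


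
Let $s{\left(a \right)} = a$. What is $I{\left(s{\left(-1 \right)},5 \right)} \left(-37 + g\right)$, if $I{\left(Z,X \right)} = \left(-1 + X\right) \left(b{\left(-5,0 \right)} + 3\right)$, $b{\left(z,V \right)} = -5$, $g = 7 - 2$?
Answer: $256$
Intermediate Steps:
$g = 5$
$I{\left(Z,X \right)} = 2 - 2 X$ ($I{\left(Z,X \right)} = \left(-1 + X\right) \left(-5 + 3\right) = \left(-1 + X\right) \left(-2\right) = 2 - 2 X$)
$I{\left(s{\left(-1 \right)},5 \right)} \left(-37 + g\right) = \left(2 - 10\right) \left(-37 + 5\right) = \left(2 - 10\right) \left(-32\right) = \left(-8\right) \left(-32\right) = 256$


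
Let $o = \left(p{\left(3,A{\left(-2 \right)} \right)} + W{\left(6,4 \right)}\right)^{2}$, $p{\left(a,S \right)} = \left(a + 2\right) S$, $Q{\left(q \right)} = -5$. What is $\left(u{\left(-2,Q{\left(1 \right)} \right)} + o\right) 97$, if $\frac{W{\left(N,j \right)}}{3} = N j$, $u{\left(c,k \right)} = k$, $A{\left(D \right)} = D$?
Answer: $372383$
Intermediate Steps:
$p{\left(a,S \right)} = S \left(2 + a\right)$ ($p{\left(a,S \right)} = \left(2 + a\right) S = S \left(2 + a\right)$)
$W{\left(N,j \right)} = 3 N j$
$o = 3844$ ($o = \left(- 2 \left(2 + 3\right) + 3 \cdot 6 \cdot 4\right)^{2} = \left(\left(-2\right) 5 + 72\right)^{2} = \left(-10 + 72\right)^{2} = 62^{2} = 3844$)
$\left(u{\left(-2,Q{\left(1 \right)} \right)} + o\right) 97 = \left(-5 + 3844\right) 97 = 3839 \cdot 97 = 372383$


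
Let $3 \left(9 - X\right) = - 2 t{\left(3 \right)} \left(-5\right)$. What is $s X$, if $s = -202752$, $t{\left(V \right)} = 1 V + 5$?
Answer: $3581952$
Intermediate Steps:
$t{\left(V \right)} = 5 + V$ ($t{\left(V \right)} = V + 5 = 5 + V$)
$X = - \frac{53}{3}$ ($X = 9 - \frac{- 2 \left(5 + 3\right) \left(-5\right)}{3} = 9 - \frac{\left(-2\right) 8 \left(-5\right)}{3} = 9 - \frac{\left(-16\right) \left(-5\right)}{3} = 9 - \frac{80}{3} = - \frac{53}{3} \approx -17.667$)
$s X = \left(-202752\right) \left(- \frac{53}{3}\right) = 3581952$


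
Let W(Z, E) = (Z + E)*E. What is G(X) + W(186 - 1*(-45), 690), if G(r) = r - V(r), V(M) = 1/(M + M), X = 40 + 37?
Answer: 97877317/154 ≈ 6.3557e+5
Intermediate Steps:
X = 77
W(Z, E) = E*(E + Z) (W(Z, E) = (E + Z)*E = E*(E + Z))
V(M) = 1/(2*M)
G(r) = r - 1/(2*r)
G(X) + W(186 - 1*(-45), 690) = (77 - ½/77) + 690*(690 + (186 - 1*(-45))) = (77 - ½*1/77) + 690*(690 + (186 + 45)) = (77 - 1/154) + 690*(690 + 231) = 11857/154 + 690*921 = 11857/154 + 635490 = 97877317/154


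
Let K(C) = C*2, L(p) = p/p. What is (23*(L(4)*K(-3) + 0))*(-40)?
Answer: 5520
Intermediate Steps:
L(p) = 1
K(C) = 2*C
(23*(L(4)*K(-3) + 0))*(-40) = (23*(1*(2*(-3)) + 0))*(-40) = (23*(1*(-6) + 0))*(-40) = (23*(-6 + 0))*(-40) = (23*(-6))*(-40) = -138*(-40) = 5520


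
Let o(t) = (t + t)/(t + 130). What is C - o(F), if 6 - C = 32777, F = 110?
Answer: -393263/12 ≈ -32772.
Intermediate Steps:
o(t) = 2*t/(130 + t) (o(t) = (2*t)/(130 + t) = 2*t/(130 + t))
C = -32771 (C = 6 - 1*32777 = 6 - 32777 = -32771)
C - o(F) = -32771 - 2*110/(130 + 110) = -32771 - 2*110/240 = -32771 - 1*11/12 = -32771 - 11/12 = -393263/12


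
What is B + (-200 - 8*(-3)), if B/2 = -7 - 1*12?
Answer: -214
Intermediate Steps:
B = -38 (B = 2*(-7 - 1*12) = 2*(-7 - 12) = 2*(-19) = -38)
B + (-200 - 8*(-3)) = -38 + (-200 - 8*(-3)) = -38 + (-200 - 1*(-24)) = -38 + (-200 + 24) = -38 - 176 = -214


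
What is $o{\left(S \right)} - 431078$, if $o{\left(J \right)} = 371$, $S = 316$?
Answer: $-430707$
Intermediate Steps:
$o{\left(S \right)} - 431078 = 371 - 431078 = -430707$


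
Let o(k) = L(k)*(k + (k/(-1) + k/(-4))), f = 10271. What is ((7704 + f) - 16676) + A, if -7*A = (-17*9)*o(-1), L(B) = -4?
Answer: 8940/7 ≈ 1277.1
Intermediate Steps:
o(k) = k (o(k) = -4*(k + (k/(-1) + k/(-4))) = -4*(k + (k*(-1) + k*(-¼))) = -4*(k + (-k - k/4)) = -4*(k - 5*k/4) = -(-1)*k = k)
A = -153/7 (A = -(-17*9)*(-1)/7 = -(-153)*(-1)/7 = -⅐*153 = -153/7 ≈ -21.857)
((7704 + f) - 16676) + A = ((7704 + 10271) - 16676) - 153/7 = (17975 - 16676) - 153/7 = 1299 - 153/7 = 8940/7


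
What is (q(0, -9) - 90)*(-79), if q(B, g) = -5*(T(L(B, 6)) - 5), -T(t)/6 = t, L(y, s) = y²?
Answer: 5135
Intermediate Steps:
T(t) = -6*t
q(B, g) = 25 + 30*B² (q(B, g) = -5*(-6*B² - 5) = -5*(-5 - 6*B²) = 25 + 30*B²)
(q(0, -9) - 90)*(-79) = ((25 + 30*0²) - 90)*(-79) = ((25 + 30*0) - 90)*(-79) = ((25 + 0) - 90)*(-79) = (25 - 90)*(-79) = -65*(-79) = 5135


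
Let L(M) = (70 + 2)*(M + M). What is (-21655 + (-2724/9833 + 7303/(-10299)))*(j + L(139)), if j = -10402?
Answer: -21084493835616640/101270067 ≈ -2.0820e+8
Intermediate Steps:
L(M) = 144*M (L(M) = 72*(2*M) = 144*M)
(-21655 + (-2724/9833 + 7303/(-10299)))*(j + L(139)) = (-21655 + (-2724/9833 + 7303/(-10299)))*(-10402 + 144*139) = (-21655 + (-2724*1/9833 + 7303*(-1/10299)))*(-10402 + 20016) = (-21655 + (-2724/9833 - 7303/10299))*9614 = (-21655 - 99864875/101270067)*9614 = -2193103165760/101270067*9614 = -21084493835616640/101270067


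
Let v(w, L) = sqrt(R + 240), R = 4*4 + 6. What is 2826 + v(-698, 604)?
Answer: 2826 + sqrt(262) ≈ 2842.2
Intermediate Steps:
R = 22 (R = 16 + 6 = 22)
v(w, L) = sqrt(262) (v(w, L) = sqrt(22 + 240) = sqrt(262))
2826 + v(-698, 604) = 2826 + sqrt(262)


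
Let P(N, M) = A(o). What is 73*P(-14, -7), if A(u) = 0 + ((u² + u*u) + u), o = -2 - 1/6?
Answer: 4745/9 ≈ 527.22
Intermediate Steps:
o = -13/6 (o = -2 - 1*⅙ = -2 - ⅙ = -13/6 ≈ -2.1667)
A(u) = u + 2*u² (A(u) = 0 + ((u² + u²) + u) = 0 + (2*u² + u) = 0 + (u + 2*u²) = u + 2*u²)
P(N, M) = 65/9 (P(N, M) = -13*(1 + 2*(-13/6))/6 = -13*(1 - 13/3)/6 = -13/6*(-10/3) = 65/9)
73*P(-14, -7) = 73*(65/9) = 4745/9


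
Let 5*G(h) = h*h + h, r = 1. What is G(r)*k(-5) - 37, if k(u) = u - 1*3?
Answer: -201/5 ≈ -40.200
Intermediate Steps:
G(h) = h/5 + h²/5 (G(h) = (h*h + h)/5 = (h² + h)/5 = (h + h²)/5 = h/5 + h²/5)
k(u) = -3 + u (k(u) = u - 3 = -3 + u)
G(r)*k(-5) - 37 = ((⅕)*1*(1 + 1))*(-3 - 5) - 37 = ((⅕)*1*2)*(-8) - 37 = (⅖)*(-8) - 37 = -16/5 - 37 = -201/5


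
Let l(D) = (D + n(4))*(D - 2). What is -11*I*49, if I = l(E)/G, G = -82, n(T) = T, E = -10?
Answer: 19404/41 ≈ 473.27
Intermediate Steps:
l(D) = (-2 + D)*(4 + D) (l(D) = (D + 4)*(D - 2) = (4 + D)*(-2 + D) = (-2 + D)*(4 + D))
I = -36/41 (I = (-8 + (-10)² + 2*(-10))/(-82) = (-8 + 100 - 20)*(-1/82) = 72*(-1/82) = -36/41 ≈ -0.87805)
-11*I*49 = -11*(-36/41)*49 = (396/41)*49 = 19404/41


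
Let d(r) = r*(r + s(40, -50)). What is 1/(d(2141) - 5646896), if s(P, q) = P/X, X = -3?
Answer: -3/3274685 ≈ -9.1612e-7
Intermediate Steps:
s(P, q) = -P/3 (s(P, q) = P/(-3) = P*(-1/3) = -P/3)
d(r) = r*(-40/3 + r) (d(r) = r*(r - 1/3*40) = r*(r - 40/3) = r*(-40/3 + r))
1/(d(2141) - 5646896) = 1/((1/3)*2141*(-40 + 3*2141) - 5646896) = 1/((1/3)*2141*(-40 + 6423) - 5646896) = 1/((1/3)*2141*6383 - 5646896) = 1/(13666003/3 - 5646896) = 1/(-3274685/3) = -3/3274685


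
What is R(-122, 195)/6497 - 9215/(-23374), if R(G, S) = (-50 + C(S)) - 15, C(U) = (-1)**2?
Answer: 58373919/151860878 ≈ 0.38439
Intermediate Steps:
C(U) = 1
R(G, S) = -64 (R(G, S) = (-50 + 1) - 15 = -49 - 15 = -64)
R(-122, 195)/6497 - 9215/(-23374) = -64/6497 - 9215/(-23374) = -64*1/6497 - 9215*(-1/23374) = -64/6497 + 9215/23374 = 58373919/151860878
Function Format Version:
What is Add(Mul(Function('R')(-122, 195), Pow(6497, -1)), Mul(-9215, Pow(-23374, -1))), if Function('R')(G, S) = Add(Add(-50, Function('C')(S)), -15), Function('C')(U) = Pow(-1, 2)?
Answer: Rational(58373919, 151860878) ≈ 0.38439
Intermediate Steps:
Function('C')(U) = 1
Function('R')(G, S) = -64 (Function('R')(G, S) = Add(Add(-50, 1), -15) = Add(-49, -15) = -64)
Add(Mul(Function('R')(-122, 195), Pow(6497, -1)), Mul(-9215, Pow(-23374, -1))) = Add(Mul(-64, Pow(6497, -1)), Mul(-9215, Pow(-23374, -1))) = Add(Mul(-64, Rational(1, 6497)), Mul(-9215, Rational(-1, 23374))) = Add(Rational(-64, 6497), Rational(9215, 23374)) = Rational(58373919, 151860878)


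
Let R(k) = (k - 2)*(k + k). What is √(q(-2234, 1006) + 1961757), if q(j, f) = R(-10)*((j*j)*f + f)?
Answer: √1204970331837 ≈ 1.0977e+6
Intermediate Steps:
R(k) = 2*k*(-2 + k) (R(k) = (-2 + k)*(2*k) = 2*k*(-2 + k))
q(j, f) = 240*f + 240*f*j² (q(j, f) = (2*(-10)*(-2 - 10))*((j*j)*f + f) = (2*(-10)*(-12))*(j²*f + f) = 240*(f*j² + f) = 240*(f + f*j²) = 240*f + 240*f*j²)
√(q(-2234, 1006) + 1961757) = √(240*1006*(1 + (-2234)²) + 1961757) = √(240*1006*(1 + 4990756) + 1961757) = √(240*1006*4990757 + 1961757) = √(1204968370080 + 1961757) = √1204970331837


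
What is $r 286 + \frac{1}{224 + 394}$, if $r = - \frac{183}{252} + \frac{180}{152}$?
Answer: $\frac{5383516}{41097} \approx 131.0$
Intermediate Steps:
$r = \frac{731}{1596}$ ($r = \left(-183\right) \frac{1}{252} + 180 \cdot \frac{1}{152} = - \frac{61}{84} + \frac{45}{38} = \frac{731}{1596} \approx 0.45802$)
$r 286 + \frac{1}{224 + 394} = \frac{731}{1596} \cdot 286 + \frac{1}{224 + 394} = \frac{104533}{798} + \frac{1}{618} = \frac{5383516}{41097}$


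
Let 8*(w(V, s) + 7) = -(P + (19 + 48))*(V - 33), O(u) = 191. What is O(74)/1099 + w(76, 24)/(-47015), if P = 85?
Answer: 9885441/51669485 ≈ 0.19132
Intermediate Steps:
w(V, s) = 620 - 19*V (w(V, s) = -7 + (-(85 + (19 + 48))*(V - 33))/8 = -7 + (-(85 + 67)*(-33 + V))/8 = -7 + (-152*(-33 + V))/8 = -7 + (-(-5016 + 152*V))/8 = -7 + (5016 - 152*V)/8 = -7 + (627 - 19*V) = 620 - 19*V)
O(74)/1099 + w(76, 24)/(-47015) = 191/1099 + (620 - 19*76)/(-47015) = 191*(1/1099) + (620 - 1444)*(-1/47015) = 191/1099 - 824*(-1/47015) = 191/1099 + 824/47015 = 9885441/51669485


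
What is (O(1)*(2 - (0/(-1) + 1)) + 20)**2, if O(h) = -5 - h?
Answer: 196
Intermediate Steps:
(O(1)*(2 - (0/(-1) + 1)) + 20)**2 = ((-5 - 1*1)*(2 - (0/(-1) + 1)) + 20)**2 = ((-5 - 1)*(2 - (0*(-1) + 1)) + 20)**2 = (-6*(2 - (0 + 1)) + 20)**2 = (-6*(2 - 1*1) + 20)**2 = (-6*(2 - 1) + 20)**2 = (-6*1 + 20)**2 = (-6 + 20)**2 = 14**2 = 196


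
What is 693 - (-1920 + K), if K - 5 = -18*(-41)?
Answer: 1870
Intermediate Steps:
K = 743 (K = 5 - 18*(-41) = 5 + 738 = 743)
693 - (-1920 + K) = 693 - (-1920 + 743) = 693 - 1*(-1177) = 693 + 1177 = 1870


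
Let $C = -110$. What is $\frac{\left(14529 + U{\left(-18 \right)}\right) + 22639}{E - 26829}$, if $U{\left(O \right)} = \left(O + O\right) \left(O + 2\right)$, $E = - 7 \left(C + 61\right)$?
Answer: $- \frac{18872}{13243} \approx -1.4251$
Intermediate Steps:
$E = 343$ ($E = - 7 \left(-110 + 61\right) = \left(-7\right) \left(-49\right) = 343$)
$U{\left(O \right)} = 2 O \left(2 + O\right)$
$\frac{\left(14529 + U{\left(-18 \right)}\right) + 22639}{E - 26829} = \frac{\left(14529 + 2 \left(-18\right) \left(2 - 18\right)\right) + 22639}{343 - 26829} = \frac{\left(14529 + 2 \left(-18\right) \left(-16\right)\right) + 22639}{-26486} = \left(\left(14529 + 576\right) + 22639\right) \left(- \frac{1}{26486}\right) = \left(15105 + 22639\right) \left(- \frac{1}{26486}\right) = 37744 \left(- \frac{1}{26486}\right) = - \frac{18872}{13243}$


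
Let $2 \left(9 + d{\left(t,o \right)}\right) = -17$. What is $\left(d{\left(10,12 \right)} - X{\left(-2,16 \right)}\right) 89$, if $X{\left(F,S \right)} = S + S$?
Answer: $- \frac{8811}{2} \approx -4405.5$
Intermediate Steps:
$d{\left(t,o \right)} = - \frac{35}{2}$ ($d{\left(t,o \right)} = -9 + \frac{1}{2} \left(-17\right) = -9 - \frac{17}{2} = - \frac{35}{2}$)
$X{\left(F,S \right)} = 2 S$
$\left(d{\left(10,12 \right)} - X{\left(-2,16 \right)}\right) 89 = \left(- \frac{35}{2} - 2 \cdot 16\right) 89 = \left(- \frac{35}{2} - 32\right) 89 = \left(- \frac{99}{2}\right) 89 = - \frac{8811}{2}$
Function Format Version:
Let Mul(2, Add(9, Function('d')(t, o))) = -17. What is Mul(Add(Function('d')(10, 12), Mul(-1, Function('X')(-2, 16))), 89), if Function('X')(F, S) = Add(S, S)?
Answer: Rational(-8811, 2) ≈ -4405.5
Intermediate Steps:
Function('d')(t, o) = Rational(-35, 2) (Function('d')(t, o) = Add(-9, Mul(Rational(1, 2), -17)) = Add(-9, Rational(-17, 2)) = Rational(-35, 2))
Function('X')(F, S) = Mul(2, S)
Mul(Add(Function('d')(10, 12), Mul(-1, Function('X')(-2, 16))), 89) = Mul(Add(Rational(-35, 2), Mul(-1, Mul(2, 16))), 89) = Mul(Add(Rational(-35, 2), Mul(-1, 32)), 89) = Mul(Add(Rational(-35, 2), -32), 89) = Mul(Rational(-99, 2), 89) = Rational(-8811, 2)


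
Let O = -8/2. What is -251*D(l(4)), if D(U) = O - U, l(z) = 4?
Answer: 2008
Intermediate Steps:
O = -4 (O = -8*½ = -4)
D(U) = -4 - U
-251*D(l(4)) = -251*(-4 - 1*4) = -251*(-4 - 4) = -251*(-8) = 2008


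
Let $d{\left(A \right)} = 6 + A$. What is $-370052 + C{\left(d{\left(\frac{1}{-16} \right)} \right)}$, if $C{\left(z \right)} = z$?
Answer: $- \frac{5920737}{16} \approx -3.7005 \cdot 10^{5}$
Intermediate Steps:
$-370052 + C{\left(d{\left(\frac{1}{-16} \right)} \right)} = -370052 + \left(6 + \frac{1}{-16}\right) = -370052 + \left(6 - \frac{1}{16}\right) = -370052 + \frac{95}{16} = - \frac{5920737}{16}$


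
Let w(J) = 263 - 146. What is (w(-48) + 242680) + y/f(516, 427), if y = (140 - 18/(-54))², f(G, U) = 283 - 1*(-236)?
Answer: 1134282028/4671 ≈ 2.4284e+5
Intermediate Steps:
w(J) = 117
f(G, U) = 519 (f(G, U) = 283 + 236 = 519)
y = 177241/9 (y = (140 - 18*(-1/54))² = (140 + ⅓)² = (421/3)² = 177241/9 ≈ 19693.)
(w(-48) + 242680) + y/f(516, 427) = (117 + 242680) + (177241/9)/519 = 242797 + (177241/9)*(1/519) = 242797 + 177241/4671 = 1134282028/4671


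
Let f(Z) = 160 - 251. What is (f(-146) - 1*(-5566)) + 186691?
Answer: 192166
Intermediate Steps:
f(Z) = -91
(f(-146) - 1*(-5566)) + 186691 = (-91 - 1*(-5566)) + 186691 = (-91 + 5566) + 186691 = 5475 + 186691 = 192166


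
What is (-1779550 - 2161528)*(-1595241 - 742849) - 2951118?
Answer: 9214592109902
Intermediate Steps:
(-1779550 - 2161528)*(-1595241 - 742849) - 2951118 = -3941078*(-2338090) - 2951118 = 9214595061020 - 2951118 = 9214592109902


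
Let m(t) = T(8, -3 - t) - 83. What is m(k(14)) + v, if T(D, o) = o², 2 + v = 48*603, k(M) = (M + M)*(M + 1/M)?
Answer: 186468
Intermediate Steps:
k(M) = 2*M*(M + 1/M) (k(M) = (2*M)*(M + 1/M) = 2*M*(M + 1/M))
v = 28942 (v = -2 + 48*603 = -2 + 28944 = 28942)
m(t) = -83 + (-3 - t)² (m(t) = (-3 - t)² - 83 = -83 + (-3 - t)²)
m(k(14)) + v = (-83 + (3 + (2 + 2*14²))²) + 28942 = (-83 + (3 + (2 + 2*196))²) + 28942 = (-83 + (3 + (2 + 392))²) + 28942 = (-83 + (3 + 394)²) + 28942 = (-83 + 397²) + 28942 = (-83 + 157609) + 28942 = 157526 + 28942 = 186468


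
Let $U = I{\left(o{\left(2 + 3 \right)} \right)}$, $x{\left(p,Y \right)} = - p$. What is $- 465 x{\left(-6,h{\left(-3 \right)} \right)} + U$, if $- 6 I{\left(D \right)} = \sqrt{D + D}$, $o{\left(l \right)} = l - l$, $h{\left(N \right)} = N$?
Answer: $-2790$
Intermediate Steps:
$o{\left(l \right)} = 0$
$I{\left(D \right)} = - \frac{\sqrt{2} \sqrt{D}}{6}$ ($I{\left(D \right)} = - \frac{\sqrt{D + D}}{6} = - \frac{\sqrt{2 D}}{6} = - \frac{\sqrt{2} \sqrt{D}}{6}$)
$U = 0$ ($U = - \frac{\sqrt{2} \sqrt{0}}{6} = \left(- \frac{1}{6}\right) \sqrt{2} \cdot 0 = 0$)
$- 465 x{\left(-6,h{\left(-3 \right)} \right)} + U = - 465 \left(\left(-1\right) \left(-6\right)\right) + 0 = \left(-465\right) 6 + 0 = -2790 + 0 = -2790$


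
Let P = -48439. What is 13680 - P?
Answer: 62119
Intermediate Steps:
13680 - P = 13680 - 1*(-48439) = 13680 + 48439 = 62119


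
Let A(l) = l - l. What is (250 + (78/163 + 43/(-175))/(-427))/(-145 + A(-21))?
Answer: -3045037109/1766125375 ≈ -1.7241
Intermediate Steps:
A(l) = 0
(250 + (78/163 + 43/(-175))/(-427))/(-145 + A(-21)) = (250 + (78/163 + 43/(-175))/(-427))/(-145 + 0) = (250 + (78*(1/163) + 43*(-1/175))*(-1/427))/(-145) = (250 + (78/163 - 43/175)*(-1/427))*(-1/145) = (250 + (6641/28525)*(-1/427))*(-1/145) = (250 - 6641/12180175)*(-1/145) = (3045037109/12180175)*(-1/145) = -3045037109/1766125375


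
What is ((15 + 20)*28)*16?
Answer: 15680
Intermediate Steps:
((15 + 20)*28)*16 = (35*28)*16 = 980*16 = 15680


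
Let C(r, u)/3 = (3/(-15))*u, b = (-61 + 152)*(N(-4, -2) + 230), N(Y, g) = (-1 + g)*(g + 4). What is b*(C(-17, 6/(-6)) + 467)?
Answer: 47657792/5 ≈ 9.5316e+6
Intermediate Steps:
N(Y, g) = (-1 + g)*(4 + g)
b = 20384 (b = (-61 + 152)*((-4 + (-2)² + 3*(-2)) + 230) = 91*((-4 + 4 - 6) + 230) = 91*(-6 + 230) = 91*224 = 20384)
C(r, u) = -3*u/5 (C(r, u) = 3*((3/(-15))*u) = 3*((3*(-1/15))*u) = 3*(-u/5) = -3*u/5)
b*(C(-17, 6/(-6)) + 467) = 20384*(-18/(5*(-6)) + 467) = 20384*(-18*(-1)/(5*6) + 467) = 20384*(-⅗*(-1) + 467) = 20384*(⅗ + 467) = 20384*(2338/5) = 47657792/5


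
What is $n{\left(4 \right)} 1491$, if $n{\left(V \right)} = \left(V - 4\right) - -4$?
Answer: $5964$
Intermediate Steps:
$n{\left(V \right)} = V$ ($n{\left(V \right)} = \left(-4 + V\right) + 4 = V$)
$n{\left(4 \right)} 1491 = 4 \cdot 1491 = 5964$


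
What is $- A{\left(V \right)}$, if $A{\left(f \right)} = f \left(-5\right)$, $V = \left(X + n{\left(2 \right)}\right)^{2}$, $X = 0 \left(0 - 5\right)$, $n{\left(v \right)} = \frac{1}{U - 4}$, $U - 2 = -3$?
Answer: $\frac{1}{5} \approx 0.2$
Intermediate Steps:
$U = -1$ ($U = 2 - 3 = -1$)
$n{\left(v \right)} = - \frac{1}{5}$ ($n{\left(v \right)} = \frac{1}{-1 - 4} = \frac{1}{-5} = - \frac{1}{5}$)
$X = 0$ ($X = 0 \left(-5\right) = 0$)
$V = \frac{1}{25}$ ($V = \left(0 - \frac{1}{5}\right)^{2} = \left(- \frac{1}{5}\right)^{2} = \frac{1}{25} \approx 0.04$)
$A{\left(f \right)} = - 5 f$
$- A{\left(V \right)} = - \frac{-5}{25} = \left(-1\right) \left(- \frac{1}{5}\right) = \frac{1}{5}$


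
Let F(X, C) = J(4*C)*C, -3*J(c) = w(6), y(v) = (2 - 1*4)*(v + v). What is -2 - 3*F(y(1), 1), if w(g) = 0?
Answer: -2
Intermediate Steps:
y(v) = -4*v (y(v) = (2 - 4)*(2*v) = -4*v)
J(c) = 0 (J(c) = -1/3*0 = 0)
F(X, C) = 0 (F(X, C) = 0*C = 0)
-2 - 3*F(y(1), 1) = -2 - 3*0 = -2 + 0 = -2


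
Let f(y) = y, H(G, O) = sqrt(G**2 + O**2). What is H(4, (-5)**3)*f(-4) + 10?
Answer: 10 - 4*sqrt(15641) ≈ -490.26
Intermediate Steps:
H(4, (-5)**3)*f(-4) + 10 = sqrt(4**2 + ((-5)**3)**2)*(-4) + 10 = sqrt(16 + (-125)**2)*(-4) + 10 = sqrt(16 + 15625)*(-4) + 10 = sqrt(15641)*(-4) + 10 = -4*sqrt(15641) + 10 = 10 - 4*sqrt(15641)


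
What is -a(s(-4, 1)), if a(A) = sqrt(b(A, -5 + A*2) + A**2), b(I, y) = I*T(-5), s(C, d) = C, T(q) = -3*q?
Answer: -2*I*sqrt(11) ≈ -6.6332*I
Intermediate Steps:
b(I, y) = 15*I (b(I, y) = I*(-3*(-5)) = I*15 = 15*I)
a(A) = sqrt(A**2 + 15*A) (a(A) = sqrt(15*A + A**2) = sqrt(A**2 + 15*A))
-a(s(-4, 1)) = -sqrt(-4*(15 - 4)) = -sqrt(-4*11) = -sqrt(-44) = -2*I*sqrt(11)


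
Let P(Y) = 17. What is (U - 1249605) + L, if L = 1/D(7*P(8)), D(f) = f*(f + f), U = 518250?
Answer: -20713436309/28322 ≈ -7.3136e+5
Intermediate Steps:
D(f) = 2*f**2 (D(f) = f*(2*f) = 2*f**2)
L = 1/28322 (L = 1/(2*(7*17)**2) = 1/(2*119**2) = 1/(2*14161) = 1/28322 ≈ 3.5308e-5)
(U - 1249605) + L = (518250 - 1249605) + 1/28322 = -731355 + 1/28322 = -20713436309/28322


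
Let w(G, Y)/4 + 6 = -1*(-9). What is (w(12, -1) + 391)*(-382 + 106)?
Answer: -111228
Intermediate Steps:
w(G, Y) = 12 (w(G, Y) = -24 + 4*(-1*(-9)) = -24 + 4*9 = -24 + 36 = 12)
(w(12, -1) + 391)*(-382 + 106) = (12 + 391)*(-382 + 106) = 403*(-276) = -111228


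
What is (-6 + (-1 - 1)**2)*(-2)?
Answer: 4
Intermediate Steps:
(-6 + (-1 - 1)**2)*(-2) = (-6 + (-2)**2)*(-2) = (-6 + 4)*(-2) = -2*(-2) = 4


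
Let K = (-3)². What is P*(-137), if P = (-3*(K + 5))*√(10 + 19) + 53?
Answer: -7261 + 5754*√29 ≈ 23725.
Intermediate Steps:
K = 9
P = 53 - 42*√29 (P = (-3*(9 + 5))*√(10 + 19) + 53 = (-3*14)*√29 + 53 = -42*√29 + 53 = 53 - 42*√29 ≈ -173.18)
P*(-137) = (53 - 42*√29)*(-137) = -7261 + 5754*√29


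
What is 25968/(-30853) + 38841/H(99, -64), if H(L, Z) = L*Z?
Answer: -41299837/5923776 ≈ -6.9719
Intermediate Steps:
25968/(-30853) + 38841/H(99, -64) = 25968/(-30853) + 38841/((99*(-64))) = 25968*(-1/30853) + 38841/(-6336) = -25968/30853 + 38841*(-1/6336) = -25968/30853 - 1177/192 = -41299837/5923776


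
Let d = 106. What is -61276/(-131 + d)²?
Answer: -61276/625 ≈ -98.042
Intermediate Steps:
-61276/(-131 + d)² = -61276/(-131 + 106)² = -61276/((-25)²) = -61276/625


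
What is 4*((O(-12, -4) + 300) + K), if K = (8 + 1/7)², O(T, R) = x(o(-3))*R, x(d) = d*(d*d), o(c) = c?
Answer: 92964/49 ≈ 1897.2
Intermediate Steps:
x(d) = d³ (x(d) = d*d² = d³)
O(T, R) = -27*R (O(T, R) = (-3)³*R = -27*R)
K = 3249/49 (K = (8 + ⅐)² = (57/7)² = 3249/49 ≈ 66.306)
4*((O(-12, -4) + 300) + K) = 4*((-27*(-4) + 300) + 3249/49) = 4*((108 + 300) + 3249/49) = 4*(408 + 3249/49) = 4*(23241/49) = 92964/49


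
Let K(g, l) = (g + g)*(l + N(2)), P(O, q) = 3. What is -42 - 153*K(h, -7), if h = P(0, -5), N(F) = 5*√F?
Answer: 6384 - 4590*√2 ≈ -107.24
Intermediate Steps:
h = 3
K(g, l) = 2*g*(l + 5*√2) (K(g, l) = (g + g)*(l + 5*√2) = (2*g)*(l + 5*√2) = 2*g*(l + 5*√2))
-42 - 153*K(h, -7) = -42 - 306*3*(-7 + 5*√2) = -42 - 153*(-42 + 30*√2) = -42 + (6426 - 4590*√2) = 6384 - 4590*√2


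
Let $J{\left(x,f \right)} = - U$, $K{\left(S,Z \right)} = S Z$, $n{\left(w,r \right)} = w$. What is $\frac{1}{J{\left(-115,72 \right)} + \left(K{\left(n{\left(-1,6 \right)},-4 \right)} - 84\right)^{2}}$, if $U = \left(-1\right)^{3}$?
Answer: $\frac{1}{6401} \approx 0.00015623$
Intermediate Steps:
$U = -1$
$J{\left(x,f \right)} = 1$ ($J{\left(x,f \right)} = \left(-1\right) \left(-1\right) = 1$)
$\frac{1}{J{\left(-115,72 \right)} + \left(K{\left(n{\left(-1,6 \right)},-4 \right)} - 84\right)^{2}} = \frac{1}{1 + \left(\left(-1\right) \left(-4\right) - 84\right)^{2}} = \frac{1}{1 + \left(4 - 84\right)^{2}} = \frac{1}{1 + \left(-80\right)^{2}} = \frac{1}{1 + 6400} = \frac{1}{6401}$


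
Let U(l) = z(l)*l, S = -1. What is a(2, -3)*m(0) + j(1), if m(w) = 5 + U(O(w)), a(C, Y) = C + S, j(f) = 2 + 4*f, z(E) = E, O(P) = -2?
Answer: 15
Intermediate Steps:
U(l) = l² (U(l) = l*l = l²)
a(C, Y) = -1 + C (a(C, Y) = C - 1 = -1 + C)
m(w) = 9 (m(w) = 5 + (-2)² = 5 + 4 = 9)
a(2, -3)*m(0) + j(1) = (-1 + 2)*9 + (2 + 4*1) = 1*9 + (2 + 4) = 9 + 6 = 15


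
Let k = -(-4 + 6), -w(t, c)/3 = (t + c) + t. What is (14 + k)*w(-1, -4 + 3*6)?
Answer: -432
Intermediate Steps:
w(t, c) = -6*t - 3*c (w(t, c) = -3*((t + c) + t) = -3*((c + t) + t) = -3*(c + 2*t) = -6*t - 3*c)
k = -2 (k = -1*2 = -2)
(14 + k)*w(-1, -4 + 3*6) = (14 - 2)*(-6*(-1) - 3*(-4 + 3*6)) = 12*(6 - 3*(-4 + 18)) = 12*(6 - 3*14) = 12*(6 - 42) = 12*(-36) = -432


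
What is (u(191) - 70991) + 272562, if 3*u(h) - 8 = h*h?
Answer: 213734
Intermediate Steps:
u(h) = 8/3 + h²/3 (u(h) = 8/3 + (h*h)/3 = 8/3 + h²/3)
(u(191) - 70991) + 272562 = ((8/3 + (⅓)*191²) - 70991) + 272562 = ((8/3 + (⅓)*36481) - 70991) + 272562 = ((8/3 + 36481/3) - 70991) + 272562 = (12163 - 70991) + 272562 = -58828 + 272562 = 213734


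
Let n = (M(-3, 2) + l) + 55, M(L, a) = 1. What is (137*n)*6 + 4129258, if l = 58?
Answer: 4222966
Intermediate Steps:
n = 114 (n = (1 + 58) + 55 = 59 + 55 = 114)
(137*n)*6 + 4129258 = (137*114)*6 + 4129258 = 15618*6 + 4129258 = 93708 + 4129258 = 4222966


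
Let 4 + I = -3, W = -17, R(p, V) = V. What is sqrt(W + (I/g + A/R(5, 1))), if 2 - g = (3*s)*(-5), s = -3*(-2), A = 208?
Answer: sqrt(403995)/46 ≈ 13.818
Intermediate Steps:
s = 6
I = -7 (I = -4 - 3 = -7)
g = 92 (g = 2 - 3*6*(-5) = 2 - 18*(-5) = 2 - 1*(-90) = 2 + 90 = 92)
sqrt(W + (I/g + A/R(5, 1))) = sqrt(-17 + (-7/92 + 208/1)) = sqrt(-17 + (-7*1/92 + 208*1)) = sqrt(-17 + (-7/92 + 208)) = sqrt(-17 + 19129/92) = sqrt(17565/92) = sqrt(403995)/46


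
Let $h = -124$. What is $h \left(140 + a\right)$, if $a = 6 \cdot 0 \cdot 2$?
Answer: $-17360$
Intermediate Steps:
$a = 0$ ($a = 0 \cdot 2 = 0$)
$h \left(140 + a\right) = - 124 \left(140 + 0\right) = \left(-124\right) 140 = -17360$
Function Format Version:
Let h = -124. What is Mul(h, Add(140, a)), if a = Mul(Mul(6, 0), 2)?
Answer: -17360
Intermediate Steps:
a = 0 (a = Mul(0, 2) = 0)
Mul(h, Add(140, a)) = Mul(-124, Add(140, 0)) = Mul(-124, 140) = -17360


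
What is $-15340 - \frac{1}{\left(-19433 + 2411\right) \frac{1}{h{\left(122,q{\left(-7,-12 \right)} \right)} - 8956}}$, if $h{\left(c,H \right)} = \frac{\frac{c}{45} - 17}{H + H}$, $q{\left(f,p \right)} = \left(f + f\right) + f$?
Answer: $- \frac{493528963397}{32171580} \approx -15341.0$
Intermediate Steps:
$q{\left(f,p \right)} = 3 f$ ($q{\left(f,p \right)} = 2 f + f = 3 f$)
$h{\left(c,H \right)} = \frac{-17 + \frac{c}{45}}{2 H}$ ($h{\left(c,H \right)} = \frac{c \frac{1}{45} - 17}{2 H} = \left(\frac{c}{45} - 17\right) \frac{1}{2 H} = \left(-17 + \frac{c}{45}\right) \frac{1}{2 H} = \frac{-17 + \frac{c}{45}}{2 H}$)
$-15340 - \frac{1}{\left(-19433 + 2411\right) \frac{1}{h{\left(122,q{\left(-7,-12 \right)} \right)} - 8956}} = -15340 - \frac{1}{\left(-19433 + 2411\right) \frac{1}{\frac{-765 + 122}{90 \cdot 3 \left(-7\right)} - 8956}} = -15340 - \frac{1}{\left(-17022\right) \frac{1}{\frac{1}{90} \frac{1}{-21} \left(-643\right) - 8956}} = -15340 - \frac{1}{\left(-17022\right) \frac{1}{\frac{1}{90} \left(- \frac{1}{21}\right) \left(-643\right) - 8956}} = -15340 - \frac{1}{\left(-17022\right) \frac{1}{\frac{643}{1890} - 8956}} = -15340 - \frac{1}{\left(-17022\right) \frac{1}{- \frac{16926197}{1890}}} = -15340 - \frac{1}{\left(-17022\right) \left(- \frac{1890}{16926197}\right)} = -15340 - \frac{1}{\frac{32171580}{16926197}} = -15340 - \frac{16926197}{32171580} = - \frac{493528963397}{32171580}$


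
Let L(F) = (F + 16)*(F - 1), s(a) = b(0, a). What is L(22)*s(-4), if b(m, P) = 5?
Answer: 3990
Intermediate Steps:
s(a) = 5
L(F) = (-1 + F)*(16 + F) (L(F) = (16 + F)*(-1 + F) = (-1 + F)*(16 + F))
L(22)*s(-4) = (-16 + 22² + 15*22)*5 = (-16 + 484 + 330)*5 = 798*5 = 3990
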